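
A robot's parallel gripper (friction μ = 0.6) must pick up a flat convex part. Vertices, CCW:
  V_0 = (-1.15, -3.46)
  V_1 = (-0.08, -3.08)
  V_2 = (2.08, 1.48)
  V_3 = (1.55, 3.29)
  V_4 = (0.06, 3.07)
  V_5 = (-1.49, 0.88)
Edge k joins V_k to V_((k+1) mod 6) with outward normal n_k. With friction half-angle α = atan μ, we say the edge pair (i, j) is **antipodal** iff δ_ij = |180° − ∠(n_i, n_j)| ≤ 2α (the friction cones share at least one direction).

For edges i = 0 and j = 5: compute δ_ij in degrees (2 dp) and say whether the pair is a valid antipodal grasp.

δ = 74.93°, invalid

α = atan 0.6 = 30.96°;  2α = 61.93°
edge 0: e_0 = (+1.07, +0.38);  n_0 = (+0.3347, -0.9423)
edge 5: e_5 = (+0.34, -4.34);  n_5 = (-0.9969, -0.0781)
∠(n_0, n_5) = 105.07°
δ = |180° − 105.07°| = 74.93°
74.93° > 2α = 61.93°  →  invalid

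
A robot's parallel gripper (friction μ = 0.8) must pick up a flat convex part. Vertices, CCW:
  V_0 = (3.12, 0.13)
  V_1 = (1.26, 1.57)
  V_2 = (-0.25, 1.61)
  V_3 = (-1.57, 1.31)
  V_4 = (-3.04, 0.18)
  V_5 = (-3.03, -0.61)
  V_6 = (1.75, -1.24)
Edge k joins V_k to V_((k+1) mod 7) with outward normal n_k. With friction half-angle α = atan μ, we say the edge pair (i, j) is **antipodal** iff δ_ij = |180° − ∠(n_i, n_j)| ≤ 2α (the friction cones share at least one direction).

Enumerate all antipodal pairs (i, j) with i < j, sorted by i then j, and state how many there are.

α = atan 0.8 = 38.66°;  2α = 77.32°
n_0 = (+0.6122, +0.7907)
n_1 = (+0.0265, +0.9996)
n_2 = (-0.2216, +0.9751)
n_3 = (-0.6095, +0.7928)
n_4 = (-0.9999, -0.0127)
n_5 = (-0.1307, -0.9914)
n_6 = (+0.7071, -0.7071)
  (0,1): δ = 143.77°  ·
  (0,2): δ = 129.45°  ·
  (0,3): δ = 104.70°  ·
  (0,4): δ = 51.53°  ✓
  (0,5): δ = 30.24°  ✓
  (0,6): δ = 82.75°  ·
  (1,2): δ = 165.68°  ·
  (1,3): δ = 140.93°  ·
  (1,4): δ = 87.76°  ·
  (1,5): δ = 5.99°  ✓
  (1,6): δ = 46.52°  ✓
  (2,3): δ = 155.25°  ·
  (2,4): δ = 102.08°  ·
  (2,5): δ = 20.31°  ✓
  (2,6): δ = 32.20°  ✓
  (3,4): δ = 126.82°  ·
  (3,5): δ = 45.06°  ✓
  (3,6): δ = 7.45°  ✓
  (4,5): δ = 98.23°  ·
  (4,6): δ = 45.73°  ✓
  (5,6): δ = 127.49°  ·
antipodal pairs: 9

count = 9; pairs: (0,4), (0,5), (1,5), (1,6), (2,5), (2,6), (3,5), (3,6), (4,6)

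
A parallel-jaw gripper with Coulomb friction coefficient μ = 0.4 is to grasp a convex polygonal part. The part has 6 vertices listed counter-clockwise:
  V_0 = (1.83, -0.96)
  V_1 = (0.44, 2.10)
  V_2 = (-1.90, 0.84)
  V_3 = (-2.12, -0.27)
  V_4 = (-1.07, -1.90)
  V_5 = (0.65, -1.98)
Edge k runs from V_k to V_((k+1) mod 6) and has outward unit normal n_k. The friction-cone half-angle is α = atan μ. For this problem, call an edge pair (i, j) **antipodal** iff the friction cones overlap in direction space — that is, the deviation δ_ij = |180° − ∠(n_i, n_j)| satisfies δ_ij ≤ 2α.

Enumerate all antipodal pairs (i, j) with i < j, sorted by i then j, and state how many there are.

count = 5; pairs: (0,2), (0,3), (1,4), (1,5), (2,5)

α = atan 0.4 = 21.80°;  2α = 43.60°
n_0 = (+0.9105, +0.4136)
n_1 = (-0.4741, +0.8805)
n_2 = (-0.9809, +0.1944)
n_3 = (-0.8407, -0.5415)
n_4 = (-0.0465, -0.9989)
n_5 = (+0.6540, -0.7565)
  (0,1): δ = 86.13°  ·
  (0,2): δ = 35.64°  ✓
  (0,3): δ = 8.36°  ✓
  (0,4): δ = 62.91°  ·
  (0,5): δ = 106.41°  ·
  (1,2): δ = 129.51°  ·
  (1,3): δ = 85.51°  ·
  (1,4): δ = 30.96°  ✓
  (1,5): δ = 12.54°  ✓
  (2,3): δ = 136.00°  ·
  (2,4): δ = 81.45°  ·
  (2,5): δ = 37.95°  ✓
  (3,4): δ = 125.45°  ·
  (3,5): δ = 81.95°  ·
  (4,5): δ = 136.50°  ·
antipodal pairs: 5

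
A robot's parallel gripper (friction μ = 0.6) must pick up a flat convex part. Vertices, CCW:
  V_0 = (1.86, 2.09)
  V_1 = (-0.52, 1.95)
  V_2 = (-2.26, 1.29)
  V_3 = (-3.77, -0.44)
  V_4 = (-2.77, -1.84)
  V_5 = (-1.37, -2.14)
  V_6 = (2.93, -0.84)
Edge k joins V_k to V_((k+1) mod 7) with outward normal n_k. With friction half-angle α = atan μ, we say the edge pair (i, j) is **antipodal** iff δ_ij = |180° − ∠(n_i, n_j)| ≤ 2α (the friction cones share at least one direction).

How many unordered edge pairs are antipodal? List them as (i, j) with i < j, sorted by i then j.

α = atan 0.6 = 30.96°;  2α = 61.93°
n_0 = (-0.0587, +0.9983)
n_1 = (-0.3547, +0.9350)
n_2 = (-0.7534, +0.6576)
n_3 = (-0.8137, -0.5812)
n_4 = (-0.2095, -0.9778)
n_5 = (+0.2894, -0.9572)
n_6 = (+0.9393, +0.3430)
  (0,1): δ = 162.59°  ·
  (0,2): δ = 134.48°  ·
  (0,3): δ = 57.83°  ✓
  (0,4): δ = 15.46°  ✓
  (0,5): δ = 13.45°  ✓
  (0,6): δ = 106.70°  ·
  (1,2): δ = 151.89°  ·
  (1,3): δ = 75.23°  ·
  (1,4): δ = 32.87°  ✓
  (1,5): δ = 3.95°  ✓
  (1,6): δ = 89.29°  ·
  (2,3): δ = 103.35°  ·
  (2,4): δ = 60.98°  ✓
  (2,5): δ = 32.06°  ✓
  (2,6): δ = 61.18°  ✓
  (3,4): δ = 137.63°  ·
  (3,5): δ = 108.72°  ·
  (3,6): δ = 15.48°  ✓
  (4,5): δ = 151.08°  ·
  (4,6): δ = 57.84°  ✓
  (5,6): δ = 86.76°  ·
antipodal pairs: 10

count = 10; pairs: (0,3), (0,4), (0,5), (1,4), (1,5), (2,4), (2,5), (2,6), (3,6), (4,6)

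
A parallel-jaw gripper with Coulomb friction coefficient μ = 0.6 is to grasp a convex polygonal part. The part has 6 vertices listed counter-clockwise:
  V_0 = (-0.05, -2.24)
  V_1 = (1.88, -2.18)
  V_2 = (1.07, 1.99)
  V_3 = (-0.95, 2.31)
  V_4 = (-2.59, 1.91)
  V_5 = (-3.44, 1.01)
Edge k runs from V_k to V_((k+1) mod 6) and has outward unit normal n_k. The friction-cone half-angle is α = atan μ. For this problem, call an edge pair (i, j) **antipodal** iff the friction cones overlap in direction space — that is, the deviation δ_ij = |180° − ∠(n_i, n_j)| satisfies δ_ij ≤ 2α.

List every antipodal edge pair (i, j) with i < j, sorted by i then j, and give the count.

count = 7; pairs: (0,2), (0,3), (0,4), (1,4), (1,5), (2,5), (3,5)

α = atan 0.6 = 30.96°;  2α = 61.93°
n_0 = (+0.0311, -0.9995)
n_1 = (+0.9817, +0.1907)
n_2 = (+0.1565, +0.9877)
n_3 = (-0.2370, +0.9715)
n_4 = (-0.7270, +0.6866)
n_5 = (-0.6920, -0.7219)
  (0,1): δ = 80.79°  ·
  (0,2): δ = 10.78°  ✓
  (0,3): δ = 11.93°  ✓
  (0,4): δ = 44.86°  ✓
  (0,5): δ = 134.43°  ·
  (1,2): δ = 109.99°  ·
  (1,3): δ = 87.29°  ·
  (1,4): δ = 54.36°  ✓
  (1,5): δ = 35.22°  ✓
  (2,3): δ = 157.29°  ·
  (2,4): δ = 124.36°  ·
  (2,5): δ = 34.79°  ✓
  (3,4): δ = 147.07°  ·
  (3,5): δ = 57.50°  ✓
  (4,5): δ = 90.43°  ·
antipodal pairs: 7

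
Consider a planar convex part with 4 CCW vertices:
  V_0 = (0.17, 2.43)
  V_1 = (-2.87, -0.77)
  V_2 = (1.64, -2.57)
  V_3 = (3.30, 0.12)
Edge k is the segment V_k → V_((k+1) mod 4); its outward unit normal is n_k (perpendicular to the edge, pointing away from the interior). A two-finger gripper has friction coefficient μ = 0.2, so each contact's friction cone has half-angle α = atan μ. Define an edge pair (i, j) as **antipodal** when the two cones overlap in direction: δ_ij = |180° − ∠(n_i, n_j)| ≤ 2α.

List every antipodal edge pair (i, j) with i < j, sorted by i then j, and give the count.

α = atan 0.2 = 11.31°;  2α = 22.62°
n_0 = (-0.7250, +0.6887)
n_1 = (-0.3707, -0.9288)
n_2 = (+0.8510, -0.5252)
n_3 = (+0.5938, +0.8046)
  (0,1): δ = 68.23°  ·
  (0,2): δ = 11.85°  ✓
  (0,3): δ = 97.10°  ·
  (1,2): δ = 99.92°  ·
  (1,3): δ = 14.67°  ✓
  (2,3): δ = 94.75°  ·
antipodal pairs: 2

count = 2; pairs: (0,2), (1,3)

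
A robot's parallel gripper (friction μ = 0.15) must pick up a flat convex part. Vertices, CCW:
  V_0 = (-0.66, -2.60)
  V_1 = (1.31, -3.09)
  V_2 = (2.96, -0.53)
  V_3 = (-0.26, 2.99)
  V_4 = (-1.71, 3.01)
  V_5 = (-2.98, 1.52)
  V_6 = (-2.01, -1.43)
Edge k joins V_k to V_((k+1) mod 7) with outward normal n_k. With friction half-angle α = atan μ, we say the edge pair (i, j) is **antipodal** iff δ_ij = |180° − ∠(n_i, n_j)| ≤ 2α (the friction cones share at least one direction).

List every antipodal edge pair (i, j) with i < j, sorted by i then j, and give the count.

count = 3; pairs: (0,3), (1,4), (2,6)

α = atan 0.15 = 8.53°;  2α = 17.06°
n_0 = (-0.2414, -0.9704)
n_1 = (+0.8405, -0.5418)
n_2 = (+0.7378, +0.6750)
n_3 = (+0.0138, +0.9999)
n_4 = (-0.7611, +0.6487)
n_5 = (-0.9500, -0.3124)
n_6 = (-0.6549, -0.7557)
  (0,1): δ = 108.84°  ·
  (0,2): δ = 33.58°  ·
  (0,3): δ = 13.18°  ✓
  (0,4): δ = 63.53°  ·
  (0,5): δ = 122.17°  ·
  (0,6): δ = 153.05°  ·
  (1,2): δ = 104.75°  ·
  (1,3): δ = 57.99°  ·
  (1,4): δ = 7.64°  ✓
  (1,5): δ = 51.00°  ·
  (1,6): δ = 81.89°  ·
  (2,3): δ = 133.24°  ·
  (2,4): δ = 82.89°  ·
  (2,5): δ = 24.25°  ·
  (2,6): δ = 6.63°  ✓
  (3,4): δ = 129.65°  ·
  (3,5): δ = 71.01°  ·
  (3,6): δ = 40.12°  ·
  (4,5): δ = 121.36°  ·
  (4,6): δ = 90.47°  ·
  (5,6): δ = 149.12°  ·
antipodal pairs: 3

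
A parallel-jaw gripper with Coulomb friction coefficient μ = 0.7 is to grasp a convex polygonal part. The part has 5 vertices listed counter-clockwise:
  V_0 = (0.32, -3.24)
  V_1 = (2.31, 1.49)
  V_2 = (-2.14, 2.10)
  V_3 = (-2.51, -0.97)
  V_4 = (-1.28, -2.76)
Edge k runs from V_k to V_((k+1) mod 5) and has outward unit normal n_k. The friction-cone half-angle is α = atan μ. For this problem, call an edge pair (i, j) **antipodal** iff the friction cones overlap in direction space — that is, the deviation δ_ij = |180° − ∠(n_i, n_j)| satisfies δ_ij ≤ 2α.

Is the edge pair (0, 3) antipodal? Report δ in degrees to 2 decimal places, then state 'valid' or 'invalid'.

α = atan 0.7 = 34.99°;  2α = 69.98°
edge 0: e_0 = (+1.99, +4.73);  n_0 = (+0.9217, -0.3878)
edge 3: e_3 = (+1.23, -1.79);  n_3 = (-0.8242, -0.5663)
∠(n_0, n_3) = 122.69°
δ = |180° − 122.69°| = 57.31°
57.31° ≤ 2α = 69.98°  →  valid

δ = 57.31°, valid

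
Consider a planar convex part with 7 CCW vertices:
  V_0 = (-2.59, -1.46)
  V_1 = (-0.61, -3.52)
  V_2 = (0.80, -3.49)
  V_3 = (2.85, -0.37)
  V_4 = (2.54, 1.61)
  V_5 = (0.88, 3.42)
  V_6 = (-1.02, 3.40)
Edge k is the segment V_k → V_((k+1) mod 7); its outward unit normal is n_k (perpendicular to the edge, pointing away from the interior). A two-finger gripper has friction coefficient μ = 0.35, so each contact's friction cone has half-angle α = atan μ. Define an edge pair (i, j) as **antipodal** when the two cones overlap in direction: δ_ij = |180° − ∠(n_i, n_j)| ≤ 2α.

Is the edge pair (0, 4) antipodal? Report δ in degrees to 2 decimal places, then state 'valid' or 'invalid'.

δ = 1.34°, valid

α = atan 0.35 = 19.29°;  2α = 38.58°
edge 0: e_0 = (+1.98, -2.06);  n_0 = (-0.7210, -0.6930)
edge 4: e_4 = (-1.66, +1.81);  n_4 = (+0.7370, +0.6759)
∠(n_0, n_4) = 178.66°
δ = |180° − 178.66°| = 1.34°
1.34° ≤ 2α = 38.58°  →  valid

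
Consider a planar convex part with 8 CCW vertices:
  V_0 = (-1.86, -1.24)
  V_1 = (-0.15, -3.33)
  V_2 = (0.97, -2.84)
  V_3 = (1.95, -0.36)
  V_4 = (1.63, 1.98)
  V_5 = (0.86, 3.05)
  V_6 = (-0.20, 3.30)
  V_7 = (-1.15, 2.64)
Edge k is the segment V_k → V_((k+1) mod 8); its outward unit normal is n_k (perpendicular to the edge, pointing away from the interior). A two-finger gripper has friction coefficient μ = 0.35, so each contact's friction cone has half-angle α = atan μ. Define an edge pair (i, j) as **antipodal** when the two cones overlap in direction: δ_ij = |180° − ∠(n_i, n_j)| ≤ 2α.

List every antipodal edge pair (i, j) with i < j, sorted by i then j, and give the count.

count = 8; pairs: (0,3), (0,4), (0,5), (1,5), (1,6), (2,6), (2,7), (3,7)

α = atan 0.35 = 19.29°;  2α = 38.58°
n_0 = (-0.7740, -0.6332)
n_1 = (+0.4008, -0.9162)
n_2 = (+0.9300, -0.3675)
n_3 = (+0.9908, +0.1355)
n_4 = (+0.8117, +0.5841)
n_5 = (+0.2296, +0.9733)
n_6 = (-0.5706, +0.8213)
n_7 = (-0.9837, +0.1800)
  (0,1): δ = 105.66°  ·
  (0,2): δ = 60.85°  ·
  (0,3): δ = 31.50°  ✓
  (0,4): δ = 3.55°  ✓
  (0,5): δ = 37.44°  ✓
  (0,6): δ = 85.50°  ·
  (0,7): δ = 130.34°  ·
  (1,2): δ = 135.19°  ·
  (1,3): δ = 105.84°  ·
  (1,4): δ = 77.89°  ·
  (1,5): δ = 36.90°  ✓
  (1,6): δ = 11.16°  ✓
  (1,7): δ = 56.00°  ·
  (2,3): δ = 150.65°  ·
  (2,4): δ = 122.70°  ·
  (2,5): δ = 81.71°  ·
  (2,6): δ = 33.65°  ✓
  (2,7): δ = 11.19°  ✓
  (3,4): δ = 152.05°  ·
  (3,5): δ = 111.06°  ·
  (3,6): δ = 63.00°  ·
  (3,7): δ = 18.16°  ✓
  (4,5): δ = 139.01°  ·
  (4,6): δ = 90.95°  ·
  (4,7): δ = 46.11°  ·
  (5,6): δ = 131.94°  ·
  (5,7): δ = 87.10°  ·
  (6,7): δ = 135.16°  ·
antipodal pairs: 8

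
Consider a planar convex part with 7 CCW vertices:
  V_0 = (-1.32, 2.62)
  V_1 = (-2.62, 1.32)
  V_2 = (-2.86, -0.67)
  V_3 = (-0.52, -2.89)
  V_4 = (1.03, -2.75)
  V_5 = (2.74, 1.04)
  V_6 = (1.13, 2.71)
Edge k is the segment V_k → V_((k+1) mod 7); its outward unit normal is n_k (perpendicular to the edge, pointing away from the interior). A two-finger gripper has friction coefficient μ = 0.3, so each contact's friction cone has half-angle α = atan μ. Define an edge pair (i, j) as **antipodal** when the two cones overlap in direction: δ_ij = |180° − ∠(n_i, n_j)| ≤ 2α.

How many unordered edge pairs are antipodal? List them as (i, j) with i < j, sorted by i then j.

count = 4; pairs: (0,4), (1,4), (2,5), (3,6)

α = atan 0.3 = 16.70°;  2α = 33.40°
n_0 = (-0.7071, +0.7071)
n_1 = (-0.9928, +0.1197)
n_2 = (-0.6883, -0.7255)
n_3 = (+0.0900, -0.9959)
n_4 = (+0.9115, -0.4113)
n_5 = (+0.7199, +0.6941)
n_6 = (-0.0367, +0.9993)
  (0,1): δ = 141.88°  ·
  (0,2): δ = 88.49°  ·
  (0,3): δ = 39.84°  ·
  (0,4): δ = 20.72°  ✓
  (0,5): δ = 88.95°  ·
  (0,6): δ = 137.10°  ·
  (1,2): δ = 126.62°  ·
  (1,3): δ = 77.96°  ·
  (1,4): δ = 17.41°  ✓
  (1,5): δ = 50.83°  ·
  (1,6): δ = 98.98°  ·
  (2,3): δ = 131.35°  ·
  (2,4): δ = 70.79°  ·
  (2,5): δ = 2.56°  ✓
  (2,6): δ = 45.60°  ·
  (3,4): δ = 119.45°  ·
  (3,5): δ = 51.21°  ·
  (3,6): δ = 3.06°  ✓
  (4,5): δ = 111.76°  ·
  (4,6): δ = 63.61°  ·
  (5,6): δ = 131.85°  ·
antipodal pairs: 4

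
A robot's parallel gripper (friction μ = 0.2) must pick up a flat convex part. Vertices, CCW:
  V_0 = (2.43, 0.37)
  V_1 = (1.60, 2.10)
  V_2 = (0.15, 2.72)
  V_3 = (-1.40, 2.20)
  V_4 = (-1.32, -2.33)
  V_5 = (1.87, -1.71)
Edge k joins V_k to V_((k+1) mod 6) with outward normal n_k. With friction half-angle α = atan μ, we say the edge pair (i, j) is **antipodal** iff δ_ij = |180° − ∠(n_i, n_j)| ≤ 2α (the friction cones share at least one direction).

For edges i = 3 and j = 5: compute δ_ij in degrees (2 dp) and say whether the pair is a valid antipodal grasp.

α = atan 0.2 = 11.31°;  2α = 22.62°
edge 3: e_3 = (+0.08, -4.53);  n_3 = (-0.9998, -0.0177)
edge 5: e_5 = (+0.56, +2.08);  n_5 = (+0.9656, -0.2600)
∠(n_3, n_5) = 163.92°
δ = |180° − 163.92°| = 16.08°
16.08° ≤ 2α = 22.62°  →  valid

δ = 16.08°, valid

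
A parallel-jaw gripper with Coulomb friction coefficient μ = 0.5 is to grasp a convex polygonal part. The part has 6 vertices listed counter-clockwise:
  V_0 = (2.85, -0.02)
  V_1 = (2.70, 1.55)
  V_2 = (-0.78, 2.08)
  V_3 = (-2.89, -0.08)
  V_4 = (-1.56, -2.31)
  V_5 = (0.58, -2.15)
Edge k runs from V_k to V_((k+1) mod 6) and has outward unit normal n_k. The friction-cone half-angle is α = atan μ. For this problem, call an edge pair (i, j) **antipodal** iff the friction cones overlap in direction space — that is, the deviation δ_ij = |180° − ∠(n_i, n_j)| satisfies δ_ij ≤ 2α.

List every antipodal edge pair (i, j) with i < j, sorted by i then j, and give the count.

count = 7; pairs: (0,2), (0,3), (1,3), (1,4), (1,5), (2,4), (2,5)

α = atan 0.5 = 26.57°;  2α = 53.13°
n_0 = (+0.9955, +0.0951)
n_1 = (+0.1506, +0.9886)
n_2 = (-0.7153, +0.6988)
n_3 = (-0.8588, -0.5122)
n_4 = (+0.0746, -0.9972)
n_5 = (+0.6843, -0.7292)
  (0,1): δ = 104.12°  ·
  (0,2): δ = 49.79°  ✓
  (0,3): δ = 25.35°  ✓
  (0,4): δ = 88.82°  ·
  (0,5): δ = 127.72°  ·
  (1,2): δ = 125.67°  ·
  (1,3): δ = 50.53°  ✓
  (1,4): δ = 12.94°  ✓
  (1,5): δ = 51.84°  ✓
  (2,3): δ = 104.86°  ·
  (2,4): δ = 41.40°  ✓
  (2,5): δ = 2.49°  ✓
  (3,4): δ = 116.54°  ·
  (3,5): δ = 77.63°  ·
  (4,5): δ = 141.10°  ·
antipodal pairs: 7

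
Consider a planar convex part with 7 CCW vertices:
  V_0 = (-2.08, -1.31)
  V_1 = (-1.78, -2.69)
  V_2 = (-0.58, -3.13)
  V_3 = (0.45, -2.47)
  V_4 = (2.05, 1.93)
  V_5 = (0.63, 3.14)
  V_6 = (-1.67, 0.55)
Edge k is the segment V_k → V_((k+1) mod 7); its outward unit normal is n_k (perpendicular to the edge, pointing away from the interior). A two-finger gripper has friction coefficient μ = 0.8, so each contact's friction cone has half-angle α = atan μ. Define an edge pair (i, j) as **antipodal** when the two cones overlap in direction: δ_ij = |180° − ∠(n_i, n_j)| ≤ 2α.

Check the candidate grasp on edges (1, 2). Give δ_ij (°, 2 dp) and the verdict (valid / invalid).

α = atan 0.8 = 38.66°;  2α = 77.32°
edge 1: e_1 = (+1.20, -0.44);  n_1 = (-0.3443, -0.9389)
edge 2: e_2 = (+1.03, +0.66);  n_2 = (+0.5395, -0.8420)
∠(n_1, n_2) = 52.79°
δ = |180° − 52.79°| = 127.21°
127.21° > 2α = 77.32°  →  invalid

δ = 127.21°, invalid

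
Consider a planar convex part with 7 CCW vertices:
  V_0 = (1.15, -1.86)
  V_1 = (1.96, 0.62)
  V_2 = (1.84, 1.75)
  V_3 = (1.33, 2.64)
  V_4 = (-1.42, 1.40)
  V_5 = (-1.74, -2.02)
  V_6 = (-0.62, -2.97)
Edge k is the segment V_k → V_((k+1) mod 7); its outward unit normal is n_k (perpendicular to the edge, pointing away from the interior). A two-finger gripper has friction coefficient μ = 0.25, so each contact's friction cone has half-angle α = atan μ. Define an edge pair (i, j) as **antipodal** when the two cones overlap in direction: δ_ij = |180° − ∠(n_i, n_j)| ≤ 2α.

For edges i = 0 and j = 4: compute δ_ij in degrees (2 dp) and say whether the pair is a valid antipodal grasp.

δ = 12.74°, valid

α = atan 0.25 = 14.04°;  2α = 28.07°
edge 0: e_0 = (+0.81, +2.48);  n_0 = (+0.9506, -0.3105)
edge 4: e_4 = (-0.32, -3.42);  n_4 = (-0.9957, +0.0932)
∠(n_0, n_4) = 167.26°
δ = |180° − 167.26°| = 12.74°
12.74° ≤ 2α = 28.07°  →  valid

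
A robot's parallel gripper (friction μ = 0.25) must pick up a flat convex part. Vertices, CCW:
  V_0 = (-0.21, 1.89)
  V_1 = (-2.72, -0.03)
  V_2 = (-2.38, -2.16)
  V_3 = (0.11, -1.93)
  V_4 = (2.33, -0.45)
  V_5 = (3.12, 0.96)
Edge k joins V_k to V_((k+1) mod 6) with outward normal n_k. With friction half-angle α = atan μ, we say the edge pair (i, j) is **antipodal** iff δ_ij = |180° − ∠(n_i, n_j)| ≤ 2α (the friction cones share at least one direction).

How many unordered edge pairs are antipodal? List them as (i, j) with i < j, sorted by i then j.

count = 3; pairs: (0,3), (0,4), (2,5)

α = atan 0.25 = 14.04°;  2α = 28.07°
n_0 = (-0.6076, +0.7943)
n_1 = (-0.9875, -0.1576)
n_2 = (+0.0920, -0.9958)
n_3 = (+0.5547, -0.8321)
n_4 = (+0.8724, -0.4888)
n_5 = (+0.2690, +0.9631)
  (0,1): δ = 118.34°  ·
  (0,2): δ = 32.14°  ·
  (0,3): δ = 3.72°  ✓
  (0,4): δ = 23.32°  ✓
  (0,5): δ = 126.98°  ·
  (1,2): δ = 93.79°  ·
  (1,3): δ = 65.38°  ·
  (1,4): δ = 38.33°  ·
  (1,5): δ = 65.33°  ·
  (2,3): δ = 151.59°  ·
  (2,4): δ = 124.54°  ·
  (2,5): δ = 20.88°  ✓
  (3,4): δ = 152.95°  ·
  (3,5): δ = 49.29°  ·
  (4,5): δ = 76.34°  ·
antipodal pairs: 3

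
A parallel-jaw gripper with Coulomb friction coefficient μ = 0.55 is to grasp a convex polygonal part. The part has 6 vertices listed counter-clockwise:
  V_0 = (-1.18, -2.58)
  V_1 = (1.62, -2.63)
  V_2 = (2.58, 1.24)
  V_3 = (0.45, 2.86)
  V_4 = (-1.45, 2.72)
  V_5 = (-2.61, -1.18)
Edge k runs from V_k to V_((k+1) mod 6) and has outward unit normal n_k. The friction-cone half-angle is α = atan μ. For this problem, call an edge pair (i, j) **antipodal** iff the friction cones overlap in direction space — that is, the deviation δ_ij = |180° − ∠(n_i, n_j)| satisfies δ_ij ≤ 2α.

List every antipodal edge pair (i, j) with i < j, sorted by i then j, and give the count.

α = atan 0.55 = 28.81°;  2α = 57.62°
n_0 = (-0.0179, -0.9998)
n_1 = (+0.9706, -0.2408)
n_2 = (+0.6054, +0.7959)
n_3 = (-0.0735, +0.9973)
n_4 = (-0.9585, +0.2851)
n_5 = (-0.6996, -0.7146)
  (0,1): δ = 102.91°  ·
  (0,2): δ = 36.23°  ✓
  (0,3): δ = 5.24°  ✓
  (0,4): δ = 74.46°  ·
  (0,5): δ = 136.63°  ·
  (1,2): δ = 113.32°  ·
  (1,3): δ = 71.85°  ·
  (1,4): δ = 2.63°  ✓
  (1,5): δ = 59.54°  ·
  (2,3): δ = 138.53°  ·
  (2,4): δ = 69.31°  ·
  (2,5): δ = 7.14°  ✓
  (3,4): δ = 110.78°  ·
  (3,5): δ = 48.61°  ✓
  (4,5): δ = 117.83°  ·
antipodal pairs: 5

count = 5; pairs: (0,2), (0,3), (1,4), (2,5), (3,5)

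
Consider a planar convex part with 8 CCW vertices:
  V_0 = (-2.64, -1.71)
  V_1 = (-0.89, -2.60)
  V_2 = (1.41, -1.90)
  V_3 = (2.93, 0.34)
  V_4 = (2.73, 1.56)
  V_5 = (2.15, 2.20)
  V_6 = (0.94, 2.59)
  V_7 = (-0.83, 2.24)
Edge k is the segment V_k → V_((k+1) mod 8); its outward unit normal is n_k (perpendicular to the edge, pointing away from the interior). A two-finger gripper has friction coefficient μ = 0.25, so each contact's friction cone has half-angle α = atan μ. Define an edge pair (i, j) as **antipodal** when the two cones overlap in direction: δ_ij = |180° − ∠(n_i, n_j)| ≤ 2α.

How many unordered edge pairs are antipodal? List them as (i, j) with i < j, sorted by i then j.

count = 4; pairs: (0,4), (0,5), (1,6), (2,7)

α = atan 0.25 = 14.04°;  2α = 28.07°
n_0 = (-0.4533, -0.8914)
n_1 = (+0.2912, -0.9567)
n_2 = (+0.8275, -0.5615)
n_3 = (+0.9868, +0.1618)
n_4 = (+0.7410, +0.6715)
n_5 = (+0.3068, +0.9518)
n_6 = (-0.1940, +0.9810)
n_7 = (-0.9091, +0.4166)
  (0,1): δ = 136.12°  ·
  (0,2): δ = 97.20°  ·
  (0,3): δ = 53.73°  ·
  (0,4): δ = 20.86°  ✓
  (0,5): δ = 9.09°  ✓
  (0,6): δ = 38.14°  ·
  (0,7): δ = 92.34°  ·
  (1,2): δ = 141.09°  ·
  (1,3): δ = 97.62°  ·
  (1,4): δ = 64.74°  ·
  (1,5): δ = 34.79°  ·
  (1,6): δ = 5.74°  ✓
  (1,7): δ = 48.45°  ·
  (2,3): δ = 136.53°  ·
  (2,4): δ = 103.66°  ·
  (2,5): δ = 73.71°  ·
  (2,6): δ = 44.65°  ·
  (2,7): δ = 9.54°  ✓
  (3,4): δ = 147.13°  ·
  (3,5): δ = 117.17°  ·
  (3,6): δ = 88.12°  ·
  (3,7): δ = 33.93°  ·
  (4,5): δ = 150.05°  ·
  (4,6): δ = 121.00°  ·
  (4,7): δ = 66.80°  ·
  (5,6): δ = 150.95°  ·
  (5,7): δ = 96.75°  ·
  (6,7): δ = 125.80°  ·
antipodal pairs: 4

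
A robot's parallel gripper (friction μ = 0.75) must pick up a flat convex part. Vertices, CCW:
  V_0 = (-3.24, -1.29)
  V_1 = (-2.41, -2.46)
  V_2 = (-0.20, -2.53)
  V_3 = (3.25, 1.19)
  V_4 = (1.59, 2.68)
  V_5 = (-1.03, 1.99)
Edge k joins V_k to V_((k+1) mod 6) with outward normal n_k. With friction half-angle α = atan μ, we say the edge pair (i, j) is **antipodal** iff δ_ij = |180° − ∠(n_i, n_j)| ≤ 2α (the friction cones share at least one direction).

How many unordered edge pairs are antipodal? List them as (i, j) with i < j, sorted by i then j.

count = 7; pairs: (0,3), (0,4), (1,3), (1,4), (1,5), (2,4), (2,5)

α = atan 0.75 = 36.87°;  2α = 73.74°
n_0 = (-0.8156, -0.5786)
n_1 = (-0.0317, -0.9995)
n_2 = (+0.7332, -0.6800)
n_3 = (+0.6680, +0.7442)
n_4 = (-0.2547, +0.9670)
n_5 = (-0.8293, +0.5588)
  (0,1): δ = 127.17°  ·
  (0,2): δ = 78.20°  ·
  (0,3): δ = 12.74°  ✓
  (0,4): δ = 69.40°  ✓
  (0,5): δ = 110.68°  ·
  (1,2): δ = 131.03°  ·
  (1,3): δ = 40.10°  ✓
  (1,4): δ = 16.57°  ✓
  (1,5): δ = 57.84°  ✓
  (2,3): δ = 89.07°  ·
  (2,4): δ = 32.40°  ✓
  (2,5): δ = 8.87°  ✓
  (3,4): δ = 123.33°  ·
  (3,5): δ = 82.06°  ·
  (4,5): δ = 138.73°  ·
antipodal pairs: 7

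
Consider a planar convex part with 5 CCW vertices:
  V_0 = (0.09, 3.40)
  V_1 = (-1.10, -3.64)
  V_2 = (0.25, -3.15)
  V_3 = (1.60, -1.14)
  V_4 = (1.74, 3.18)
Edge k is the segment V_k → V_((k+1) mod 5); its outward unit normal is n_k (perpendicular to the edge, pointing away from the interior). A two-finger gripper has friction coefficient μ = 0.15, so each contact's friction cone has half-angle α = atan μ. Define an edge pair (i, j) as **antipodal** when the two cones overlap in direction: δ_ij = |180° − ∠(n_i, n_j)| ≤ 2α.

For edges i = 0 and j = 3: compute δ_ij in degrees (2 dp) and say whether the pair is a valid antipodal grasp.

δ = 7.74°, valid

α = atan 0.15 = 8.53°;  2α = 17.06°
edge 0: e_0 = (-1.19, -7.04);  n_0 = (-0.9860, +0.1667)
edge 3: e_3 = (+0.14, +4.32);  n_3 = (+0.9995, -0.0324)
∠(n_0, n_3) = 172.26°
δ = |180° − 172.26°| = 7.74°
7.74° ≤ 2α = 17.06°  →  valid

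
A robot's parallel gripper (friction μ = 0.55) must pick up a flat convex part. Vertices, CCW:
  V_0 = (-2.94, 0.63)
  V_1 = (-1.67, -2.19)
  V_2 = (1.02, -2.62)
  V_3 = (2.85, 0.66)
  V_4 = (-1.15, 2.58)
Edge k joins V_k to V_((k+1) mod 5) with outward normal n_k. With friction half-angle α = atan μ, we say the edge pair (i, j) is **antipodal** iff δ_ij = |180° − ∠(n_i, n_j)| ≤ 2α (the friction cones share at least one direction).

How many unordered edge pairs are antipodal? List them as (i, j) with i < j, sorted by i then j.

α = atan 0.55 = 28.81°;  2α = 57.62°
n_0 = (-0.9118, -0.4106)
n_1 = (-0.1578, -0.9875)
n_2 = (+0.8733, -0.4872)
n_3 = (+0.4327, +0.9015)
n_4 = (-0.7367, +0.6762)
  (0,1): δ = 123.33°  ·
  (0,2): δ = 53.40°  ✓
  (0,3): δ = 40.11°  ✓
  (0,4): δ = 113.21°  ·
  (1,2): δ = 110.08°  ·
  (1,3): δ = 16.56°  ✓
  (1,4): δ = 56.53°  ✓
  (2,3): δ = 86.48°  ·
  (2,4): δ = 13.39°  ✓
  (3,4): δ = 106.91°  ·
antipodal pairs: 5

count = 5; pairs: (0,2), (0,3), (1,3), (1,4), (2,4)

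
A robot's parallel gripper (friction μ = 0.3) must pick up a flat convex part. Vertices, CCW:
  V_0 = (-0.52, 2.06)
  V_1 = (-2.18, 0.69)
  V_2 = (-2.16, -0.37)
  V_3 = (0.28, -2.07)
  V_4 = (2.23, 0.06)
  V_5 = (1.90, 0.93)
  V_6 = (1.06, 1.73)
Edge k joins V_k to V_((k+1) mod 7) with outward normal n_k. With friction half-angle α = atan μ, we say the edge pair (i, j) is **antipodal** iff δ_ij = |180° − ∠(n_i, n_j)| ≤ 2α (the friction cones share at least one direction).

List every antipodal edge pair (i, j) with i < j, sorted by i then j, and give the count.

count = 4; pairs: (0,3), (1,4), (2,5), (2,6)

α = atan 0.3 = 16.70°;  2α = 33.40°
n_0 = (-0.6365, +0.7713)
n_1 = (-0.9998, -0.0189)
n_2 = (-0.5717, -0.8205)
n_3 = (+0.7376, -0.6753)
n_4 = (+0.9350, +0.3547)
n_5 = (+0.6897, +0.7241)
n_6 = (+0.2044, +0.9789)
  (0,1): δ = 128.45°  ·
  (0,2): δ = 74.40°  ·
  (0,3): δ = 7.99°  ✓
  (0,4): δ = 71.24°  ·
  (0,5): δ = 96.86°  ·
  (0,6): δ = 128.67°  ·
  (1,2): δ = 125.95°  ·
  (1,3): δ = 43.55°  ·
  (1,4): δ = 19.69°  ✓
  (1,5): δ = 45.32°  ·
  (1,6): δ = 77.12°  ·
  (2,3): δ = 97.61°  ·
  (2,4): δ = 34.36°  ·
  (2,5): δ = 8.74°  ✓
  (2,6): δ = 23.07°  ✓
  (3,4): δ = 116.75°  ·
  (3,5): δ = 91.13°  ·
  (3,6): δ = 59.32°  ·
  (4,5): δ = 154.38°  ·
  (4,6): δ = 122.57°  ·
  (5,6): δ = 148.19°  ·
antipodal pairs: 4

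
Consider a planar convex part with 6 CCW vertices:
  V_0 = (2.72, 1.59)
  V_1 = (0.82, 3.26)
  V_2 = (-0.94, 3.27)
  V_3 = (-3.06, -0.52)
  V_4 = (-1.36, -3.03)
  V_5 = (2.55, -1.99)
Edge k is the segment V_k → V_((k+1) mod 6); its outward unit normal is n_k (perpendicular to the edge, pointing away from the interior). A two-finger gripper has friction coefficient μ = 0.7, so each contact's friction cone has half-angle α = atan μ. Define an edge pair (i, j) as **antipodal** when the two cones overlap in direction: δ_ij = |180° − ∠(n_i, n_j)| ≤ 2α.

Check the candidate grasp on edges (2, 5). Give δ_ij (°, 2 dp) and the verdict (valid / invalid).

δ = 26.50°, valid

α = atan 0.7 = 34.99°;  2α = 69.98°
edge 2: e_2 = (-2.12, -3.79);  n_2 = (-0.8727, +0.4882)
edge 5: e_5 = (+0.17, +3.58);  n_5 = (+0.9989, -0.0474)
∠(n_2, n_5) = 153.50°
δ = |180° − 153.50°| = 26.50°
26.50° ≤ 2α = 69.98°  →  valid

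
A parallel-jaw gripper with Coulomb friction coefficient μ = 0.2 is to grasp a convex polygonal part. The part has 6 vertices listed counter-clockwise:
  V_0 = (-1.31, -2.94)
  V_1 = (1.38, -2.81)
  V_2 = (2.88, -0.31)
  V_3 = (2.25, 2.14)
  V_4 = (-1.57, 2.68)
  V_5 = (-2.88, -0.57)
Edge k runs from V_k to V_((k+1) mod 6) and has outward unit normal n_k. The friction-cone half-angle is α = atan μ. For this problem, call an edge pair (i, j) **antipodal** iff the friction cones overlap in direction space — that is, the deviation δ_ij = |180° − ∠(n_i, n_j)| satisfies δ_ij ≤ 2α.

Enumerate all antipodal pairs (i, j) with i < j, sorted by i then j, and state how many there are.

α = atan 0.2 = 11.31°;  2α = 22.62°
n_0 = (+0.0483, -0.9988)
n_1 = (+0.8575, -0.5145)
n_2 = (+0.9685, +0.2490)
n_3 = (+0.1400, +0.9902)
n_4 = (-0.9275, +0.3738)
n_5 = (-0.8337, -0.5523)
  (0,1): δ = 123.73°  ·
  (0,2): δ = 78.35°  ·
  (0,3): δ = 10.81°  ✓
  (0,4): δ = 65.28°  ·
  (0,5): δ = 120.76°  ·
  (1,2): δ = 134.62°  ·
  (1,3): δ = 67.08°  ·
  (1,4): δ = 9.01°  ✓
  (1,5): δ = 64.49°  ·
  (2,3): δ = 112.47°  ·
  (2,4): δ = 36.37°  ·
  (2,5): δ = 19.10°  ✓
  (3,4): δ = 103.91°  ·
  (3,5): δ = 48.43°  ·
  (4,5): δ = 124.52°  ·
antipodal pairs: 3

count = 3; pairs: (0,3), (1,4), (2,5)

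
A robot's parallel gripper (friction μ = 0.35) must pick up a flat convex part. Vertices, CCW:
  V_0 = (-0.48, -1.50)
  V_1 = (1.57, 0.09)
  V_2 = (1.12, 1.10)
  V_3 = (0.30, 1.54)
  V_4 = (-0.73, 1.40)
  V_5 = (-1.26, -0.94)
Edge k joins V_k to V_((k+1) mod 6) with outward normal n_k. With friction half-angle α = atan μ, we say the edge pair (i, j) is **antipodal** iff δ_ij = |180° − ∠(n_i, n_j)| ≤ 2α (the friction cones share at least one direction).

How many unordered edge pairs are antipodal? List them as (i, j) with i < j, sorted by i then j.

count = 4; pairs: (0,3), (1,4), (1,5), (2,5)

α = atan 0.35 = 19.29°;  2α = 38.58°
n_0 = (+0.6129, -0.7902)
n_1 = (+0.9134, +0.4070)
n_2 = (+0.4728, +0.8812)
n_3 = (-0.1347, +0.9909)
n_4 = (-0.9753, +0.2209)
n_5 = (-0.5832, -0.8123)
  (0,1): δ = 103.78°  ·
  (0,2): δ = 66.01°  ·
  (0,3): δ = 30.06°  ✓
  (0,4): δ = 39.44°  ·
  (0,5): δ = 106.53°  ·
  (1,2): δ = 142.23°  ·
  (1,3): δ = 106.27°  ·
  (1,4): δ = 36.78°  ✓
  (1,5): δ = 30.31°  ✓
  (2,3): δ = 144.04°  ·
  (2,4): δ = 74.54°  ·
  (2,5): δ = 7.46°  ✓
  (3,4): δ = 110.50°  ·
  (3,5): δ = 43.42°  ·
  (4,5): δ = 112.91°  ·
antipodal pairs: 4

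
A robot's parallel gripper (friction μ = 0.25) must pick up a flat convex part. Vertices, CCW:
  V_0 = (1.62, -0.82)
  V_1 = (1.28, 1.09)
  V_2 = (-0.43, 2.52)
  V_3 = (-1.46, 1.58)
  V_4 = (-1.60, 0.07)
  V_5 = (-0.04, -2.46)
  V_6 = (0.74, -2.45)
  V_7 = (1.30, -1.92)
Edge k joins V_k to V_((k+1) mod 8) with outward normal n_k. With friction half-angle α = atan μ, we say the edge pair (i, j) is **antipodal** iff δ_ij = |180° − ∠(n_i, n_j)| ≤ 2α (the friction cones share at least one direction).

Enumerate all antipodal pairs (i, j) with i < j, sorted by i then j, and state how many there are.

α = atan 0.25 = 14.04°;  2α = 28.07°
n_0 = (+0.9845, +0.1753)
n_1 = (+0.6415, +0.7671)
n_2 = (-0.6741, +0.7386)
n_3 = (-0.9957, +0.0923)
n_4 = (-0.8512, -0.5248)
n_5 = (+0.0128, -0.9999)
n_6 = (+0.6874, -0.7263)
n_7 = (+0.9602, -0.2793)
  (0,1): δ = 140.00°  ·
  (0,2): δ = 57.71°  ·
  (0,3): δ = 15.39°  ✓
  (0,4): δ = 21.56°  ✓
  (0,5): δ = 80.64°  ·
  (0,6): δ = 123.33°  ·
  (0,7): δ = 153.69°  ·
  (1,2): δ = 97.71°  ·
  (1,3): δ = 55.39°  ·
  (1,4): δ = 18.44°  ✓
  (1,5): δ = 40.64°  ·
  (1,6): δ = 83.33°  ·
  (1,7): δ = 113.68°  ·
  (2,3): δ = 137.68°  ·
  (2,4): δ = 100.73°  ·
  (2,5): δ = 41.65°  ·
  (2,6): δ = 1.04°  ✓
  (2,7): δ = 31.40°  ·
  (3,4): δ = 143.04°  ·
  (3,5): δ = 83.97°  ·
  (3,6): δ = 41.28°  ·
  (3,7): δ = 10.92°  ✓
  (4,5): δ = 120.92°  ·
  (4,6): δ = 78.23°  ·
  (4,7): δ = 47.88°  ·
  (5,6): δ = 137.31°  ·
  (5,7): δ = 106.95°  ·
  (6,7): δ = 149.64°  ·
antipodal pairs: 5

count = 5; pairs: (0,3), (0,4), (1,4), (2,6), (3,7)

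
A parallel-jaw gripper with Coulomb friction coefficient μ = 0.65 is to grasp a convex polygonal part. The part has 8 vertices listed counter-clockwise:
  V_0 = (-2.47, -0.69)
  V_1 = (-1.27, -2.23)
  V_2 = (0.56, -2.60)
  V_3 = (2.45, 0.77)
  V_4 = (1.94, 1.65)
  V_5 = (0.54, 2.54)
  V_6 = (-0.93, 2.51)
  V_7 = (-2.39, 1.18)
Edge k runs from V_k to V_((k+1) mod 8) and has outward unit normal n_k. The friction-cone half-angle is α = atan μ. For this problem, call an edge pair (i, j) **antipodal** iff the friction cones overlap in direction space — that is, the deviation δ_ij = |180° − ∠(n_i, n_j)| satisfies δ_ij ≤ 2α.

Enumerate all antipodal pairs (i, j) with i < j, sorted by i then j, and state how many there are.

α = atan 0.65 = 33.02°;  2α = 66.05°
n_0 = (-0.7888, -0.6146)
n_1 = (-0.1982, -0.9802)
n_2 = (+0.8722, -0.4892)
n_3 = (+0.8652, +0.5014)
n_4 = (+0.5365, +0.8439)
n_5 = (-0.0204, +0.9998)
n_6 = (-0.6734, +0.7393)
n_7 = (-0.9991, +0.0427)
  (0,1): δ = 139.36°  ·
  (0,2): δ = 67.21°  ·
  (0,3): δ = 7.83°  ✓
  (0,4): δ = 19.63°  ✓
  (0,5): δ = 53.24°  ✓
  (0,6): δ = 94.41°  ·
  (0,7): δ = 139.62°  ·
  (1,2): δ = 107.85°  ·
  (1,3): δ = 48.48°  ✓
  (1,4): δ = 21.01°  ✓
  (1,5): δ = 12.60°  ✓
  (1,6): δ = 53.76°  ✓
  (1,7): δ = 98.98°  ·
  (2,3): δ = 120.62°  ·
  (2,4): δ = 93.16°  ·
  (2,5): δ = 59.55°  ✓
  (2,6): δ = 18.38°  ✓
  (2,7): δ = 26.84°  ✓
  (3,4): δ = 152.54°  ·
  (3,5): δ = 118.93°  ·
  (3,6): δ = 77.76°  ·
  (3,7): δ = 32.54°  ✓
  (4,5): δ = 146.39°  ·
  (4,6): δ = 105.22°  ·
  (4,7): δ = 60.00°  ✓
  (5,6): δ = 138.84°  ·
  (5,7): δ = 93.62°  ·
  (6,7): δ = 134.78°  ·
antipodal pairs: 12

count = 12; pairs: (0,3), (0,4), (0,5), (1,3), (1,4), (1,5), (1,6), (2,5), (2,6), (2,7), (3,7), (4,7)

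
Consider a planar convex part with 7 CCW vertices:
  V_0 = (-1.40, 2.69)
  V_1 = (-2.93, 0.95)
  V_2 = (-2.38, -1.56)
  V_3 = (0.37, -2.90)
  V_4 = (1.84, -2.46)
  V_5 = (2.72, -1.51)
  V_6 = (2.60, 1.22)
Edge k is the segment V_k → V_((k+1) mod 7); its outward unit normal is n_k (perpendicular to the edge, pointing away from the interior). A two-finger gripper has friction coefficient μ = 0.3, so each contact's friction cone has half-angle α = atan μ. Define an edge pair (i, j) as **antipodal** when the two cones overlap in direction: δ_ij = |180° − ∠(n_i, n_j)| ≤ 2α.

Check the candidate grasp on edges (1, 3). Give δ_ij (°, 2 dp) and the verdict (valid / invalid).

α = atan 0.3 = 16.70°;  2α = 33.40°
edge 1: e_1 = (+0.55, -2.51);  n_1 = (-0.9768, -0.2140)
edge 3: e_3 = (+1.47, +0.44);  n_3 = (+0.2867, -0.9580)
∠(n_1, n_3) = 94.30°
δ = |180° − 94.30°| = 85.70°
85.70° > 2α = 33.40°  →  invalid

δ = 85.70°, invalid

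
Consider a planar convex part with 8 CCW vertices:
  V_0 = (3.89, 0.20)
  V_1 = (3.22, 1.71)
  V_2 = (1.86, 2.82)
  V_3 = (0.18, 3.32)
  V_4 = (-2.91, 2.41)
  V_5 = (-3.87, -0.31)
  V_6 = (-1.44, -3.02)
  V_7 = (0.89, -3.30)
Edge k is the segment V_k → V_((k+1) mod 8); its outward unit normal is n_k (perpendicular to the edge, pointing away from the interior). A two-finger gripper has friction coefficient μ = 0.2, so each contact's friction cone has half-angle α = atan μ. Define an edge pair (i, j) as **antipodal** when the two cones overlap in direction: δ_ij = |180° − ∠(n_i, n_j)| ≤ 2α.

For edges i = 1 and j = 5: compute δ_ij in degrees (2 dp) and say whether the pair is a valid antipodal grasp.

α = atan 0.2 = 11.31°;  2α = 22.62°
edge 1: e_1 = (-1.36, +1.11);  n_1 = (+0.6323, +0.7747)
edge 5: e_5 = (+2.43, -2.71);  n_5 = (-0.7445, -0.6676)
∠(n_1, n_5) = 171.10°
δ = |180° − 171.10°| = 8.90°
8.90° ≤ 2α = 22.62°  →  valid

δ = 8.90°, valid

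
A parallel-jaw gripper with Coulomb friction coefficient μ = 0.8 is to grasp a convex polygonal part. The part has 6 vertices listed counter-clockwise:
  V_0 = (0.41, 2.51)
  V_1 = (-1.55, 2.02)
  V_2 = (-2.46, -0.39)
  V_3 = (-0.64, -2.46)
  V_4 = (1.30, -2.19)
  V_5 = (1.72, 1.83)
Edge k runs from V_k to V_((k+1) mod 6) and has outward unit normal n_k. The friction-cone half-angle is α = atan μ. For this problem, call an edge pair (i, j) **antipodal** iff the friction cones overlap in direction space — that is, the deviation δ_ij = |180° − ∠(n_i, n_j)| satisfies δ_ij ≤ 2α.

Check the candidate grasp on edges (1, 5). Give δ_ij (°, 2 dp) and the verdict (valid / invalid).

α = atan 0.8 = 38.66°;  2α = 77.32°
edge 1: e_1 = (-0.91, -2.41);  n_1 = (-0.9355, +0.3532)
edge 5: e_5 = (-1.31, +0.68);  n_5 = (+0.4607, +0.8875)
∠(n_1, n_5) = 96.75°
δ = |180° − 96.75°| = 83.25°
83.25° > 2α = 77.32°  →  invalid

δ = 83.25°, invalid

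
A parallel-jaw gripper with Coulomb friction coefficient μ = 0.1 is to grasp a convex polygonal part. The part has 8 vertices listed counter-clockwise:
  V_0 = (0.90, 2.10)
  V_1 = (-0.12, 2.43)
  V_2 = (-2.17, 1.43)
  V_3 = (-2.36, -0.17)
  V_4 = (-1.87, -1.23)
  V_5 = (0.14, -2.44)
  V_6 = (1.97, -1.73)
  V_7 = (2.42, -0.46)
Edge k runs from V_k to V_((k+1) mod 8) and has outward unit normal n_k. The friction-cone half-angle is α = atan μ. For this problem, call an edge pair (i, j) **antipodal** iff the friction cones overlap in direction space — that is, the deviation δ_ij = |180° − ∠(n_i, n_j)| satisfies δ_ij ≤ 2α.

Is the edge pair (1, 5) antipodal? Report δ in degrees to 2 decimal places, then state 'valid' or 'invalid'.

δ = 4.80°, valid

α = atan 0.1 = 5.71°;  2α = 11.42°
edge 1: e_1 = (-2.05, -1.00);  n_1 = (-0.4384, +0.8988)
edge 5: e_5 = (+1.83, +0.71);  n_5 = (+0.3617, -0.9323)
∠(n_1, n_5) = 175.20°
δ = |180° − 175.20°| = 4.80°
4.80° ≤ 2α = 11.42°  →  valid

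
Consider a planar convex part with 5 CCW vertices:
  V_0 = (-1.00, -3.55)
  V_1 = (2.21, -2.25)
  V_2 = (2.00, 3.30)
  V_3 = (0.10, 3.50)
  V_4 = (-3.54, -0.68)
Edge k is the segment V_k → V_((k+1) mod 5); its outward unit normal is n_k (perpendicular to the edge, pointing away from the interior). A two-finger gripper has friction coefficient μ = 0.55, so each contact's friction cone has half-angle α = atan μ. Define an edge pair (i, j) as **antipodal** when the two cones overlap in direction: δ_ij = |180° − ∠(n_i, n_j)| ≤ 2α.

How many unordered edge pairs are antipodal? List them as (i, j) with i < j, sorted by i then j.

count = 5; pairs: (0,2), (0,3), (1,3), (1,4), (2,4)

α = atan 0.55 = 28.81°;  2α = 57.62°
n_0 = (+0.3754, -0.9269)
n_1 = (+0.9993, +0.0378)
n_2 = (+0.1047, +0.9945)
n_3 = (-0.7541, +0.6567)
n_4 = (-0.7488, -0.6627)
  (0,1): δ = 109.88°  ·
  (0,2): δ = 28.06°  ✓
  (0,3): δ = 26.90°  ✓
  (0,4): δ = 109.46°  ·
  (1,2): δ = 98.18°  ·
  (1,3): δ = 43.22°  ✓
  (1,4): δ = 39.34°  ✓
  (2,3): δ = 125.04°  ·
  (2,4): δ = 42.48°  ✓
  (3,4): δ = 97.44°  ·
antipodal pairs: 5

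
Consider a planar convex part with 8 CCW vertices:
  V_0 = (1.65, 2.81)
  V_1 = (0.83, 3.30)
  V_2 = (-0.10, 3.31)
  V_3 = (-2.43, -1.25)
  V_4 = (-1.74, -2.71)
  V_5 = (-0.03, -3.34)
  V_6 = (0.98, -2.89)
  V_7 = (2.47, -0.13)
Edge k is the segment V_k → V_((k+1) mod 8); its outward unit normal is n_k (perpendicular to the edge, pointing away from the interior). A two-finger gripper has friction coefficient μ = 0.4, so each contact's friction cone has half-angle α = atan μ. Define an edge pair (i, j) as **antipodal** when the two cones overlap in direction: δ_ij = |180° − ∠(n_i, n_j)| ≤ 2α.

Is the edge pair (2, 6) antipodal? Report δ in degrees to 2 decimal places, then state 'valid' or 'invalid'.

α = atan 0.4 = 21.80°;  2α = 43.60°
edge 2: e_2 = (-2.33, -4.56);  n_2 = (-0.8905, +0.4550)
edge 6: e_6 = (+1.49, +2.76);  n_6 = (+0.8800, -0.4751)
∠(n_2, n_6) = 178.70°
δ = |180° − 178.70°| = 1.30°
1.30° ≤ 2α = 43.60°  →  valid

δ = 1.30°, valid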